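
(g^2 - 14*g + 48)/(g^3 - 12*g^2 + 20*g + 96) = 1/(g + 2)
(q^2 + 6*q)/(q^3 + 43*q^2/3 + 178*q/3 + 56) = 3*q/(3*q^2 + 25*q + 28)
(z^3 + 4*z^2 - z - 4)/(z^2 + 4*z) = z - 1/z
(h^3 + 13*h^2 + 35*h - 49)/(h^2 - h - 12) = (-h^3 - 13*h^2 - 35*h + 49)/(-h^2 + h + 12)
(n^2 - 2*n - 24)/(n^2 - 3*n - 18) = (n + 4)/(n + 3)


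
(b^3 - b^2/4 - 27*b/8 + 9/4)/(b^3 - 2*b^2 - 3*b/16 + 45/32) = 4*(4*b^2 + 5*b - 6)/(16*b^2 - 8*b - 15)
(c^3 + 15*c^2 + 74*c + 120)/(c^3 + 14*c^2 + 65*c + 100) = (c + 6)/(c + 5)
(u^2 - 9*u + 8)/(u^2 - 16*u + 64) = (u - 1)/(u - 8)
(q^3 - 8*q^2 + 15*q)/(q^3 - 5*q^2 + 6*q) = (q - 5)/(q - 2)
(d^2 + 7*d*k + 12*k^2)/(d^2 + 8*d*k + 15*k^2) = (d + 4*k)/(d + 5*k)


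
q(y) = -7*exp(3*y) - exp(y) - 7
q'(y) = -21*exp(3*y) - exp(y)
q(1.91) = -2169.54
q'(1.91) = -6474.11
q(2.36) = -8333.37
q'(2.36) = -24957.93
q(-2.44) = -7.09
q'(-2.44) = -0.10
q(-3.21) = -7.04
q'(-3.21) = -0.04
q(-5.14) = -7.01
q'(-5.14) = -0.01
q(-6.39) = -7.00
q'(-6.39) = -0.00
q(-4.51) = -7.01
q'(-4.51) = -0.01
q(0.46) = -36.41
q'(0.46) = -85.06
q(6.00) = -459620194.39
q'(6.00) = -1378859755.31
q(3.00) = -56748.67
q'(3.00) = -170184.85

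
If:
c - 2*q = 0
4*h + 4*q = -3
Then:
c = 2*q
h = -q - 3/4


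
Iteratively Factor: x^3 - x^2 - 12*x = (x - 4)*(x^2 + 3*x) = (x - 4)*(x + 3)*(x)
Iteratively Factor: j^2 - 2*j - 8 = (j - 4)*(j + 2)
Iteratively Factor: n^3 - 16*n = (n - 4)*(n^2 + 4*n) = n*(n - 4)*(n + 4)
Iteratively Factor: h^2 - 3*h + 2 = (h - 2)*(h - 1)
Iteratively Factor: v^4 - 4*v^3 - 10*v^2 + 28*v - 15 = (v + 3)*(v^3 - 7*v^2 + 11*v - 5) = (v - 1)*(v + 3)*(v^2 - 6*v + 5) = (v - 1)^2*(v + 3)*(v - 5)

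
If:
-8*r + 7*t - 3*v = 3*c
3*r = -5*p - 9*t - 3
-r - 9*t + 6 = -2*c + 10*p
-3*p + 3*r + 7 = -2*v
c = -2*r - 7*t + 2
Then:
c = 8194/621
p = 647/207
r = -6136/621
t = 760/621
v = 3314/207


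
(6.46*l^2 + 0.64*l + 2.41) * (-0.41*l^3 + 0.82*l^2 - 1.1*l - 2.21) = -2.6486*l^5 + 5.0348*l^4 - 7.5693*l^3 - 13.0044*l^2 - 4.0654*l - 5.3261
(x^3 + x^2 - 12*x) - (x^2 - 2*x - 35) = x^3 - 10*x + 35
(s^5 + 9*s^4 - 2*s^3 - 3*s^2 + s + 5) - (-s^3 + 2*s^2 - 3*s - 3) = s^5 + 9*s^4 - s^3 - 5*s^2 + 4*s + 8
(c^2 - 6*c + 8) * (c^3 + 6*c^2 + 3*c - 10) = c^5 - 25*c^3 + 20*c^2 + 84*c - 80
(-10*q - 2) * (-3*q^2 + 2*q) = 30*q^3 - 14*q^2 - 4*q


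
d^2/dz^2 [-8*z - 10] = 0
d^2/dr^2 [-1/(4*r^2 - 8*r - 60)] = (-r^2 + 2*r + 4*(r - 1)^2 + 15)/(2*(-r^2 + 2*r + 15)^3)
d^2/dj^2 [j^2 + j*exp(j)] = j*exp(j) + 2*exp(j) + 2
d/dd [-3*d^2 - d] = -6*d - 1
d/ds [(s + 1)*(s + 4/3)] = 2*s + 7/3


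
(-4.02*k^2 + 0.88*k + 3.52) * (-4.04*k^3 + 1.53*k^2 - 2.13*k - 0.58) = 16.2408*k^5 - 9.7058*k^4 - 4.3118*k^3 + 5.8428*k^2 - 8.008*k - 2.0416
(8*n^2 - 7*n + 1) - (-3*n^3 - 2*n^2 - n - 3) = 3*n^3 + 10*n^2 - 6*n + 4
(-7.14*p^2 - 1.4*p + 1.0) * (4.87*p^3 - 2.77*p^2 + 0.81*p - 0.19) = -34.7718*p^5 + 12.9598*p^4 + 2.9646*p^3 - 2.5474*p^2 + 1.076*p - 0.19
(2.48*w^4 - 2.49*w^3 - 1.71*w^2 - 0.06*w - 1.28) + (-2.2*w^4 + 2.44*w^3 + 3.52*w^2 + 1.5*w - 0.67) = 0.28*w^4 - 0.0500000000000003*w^3 + 1.81*w^2 + 1.44*w - 1.95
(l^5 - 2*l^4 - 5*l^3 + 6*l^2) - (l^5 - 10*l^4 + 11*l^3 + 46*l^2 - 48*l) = 8*l^4 - 16*l^3 - 40*l^2 + 48*l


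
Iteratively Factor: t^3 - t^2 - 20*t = (t + 4)*(t^2 - 5*t) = t*(t + 4)*(t - 5)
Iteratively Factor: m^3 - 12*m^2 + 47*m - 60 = (m - 5)*(m^2 - 7*m + 12) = (m - 5)*(m - 3)*(m - 4)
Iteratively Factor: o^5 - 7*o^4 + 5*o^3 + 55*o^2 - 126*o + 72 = (o - 2)*(o^4 - 5*o^3 - 5*o^2 + 45*o - 36) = (o - 3)*(o - 2)*(o^3 - 2*o^2 - 11*o + 12) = (o - 3)*(o - 2)*(o + 3)*(o^2 - 5*o + 4) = (o - 3)*(o - 2)*(o - 1)*(o + 3)*(o - 4)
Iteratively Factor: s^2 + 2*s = (s)*(s + 2)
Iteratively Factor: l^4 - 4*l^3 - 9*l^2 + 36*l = (l + 3)*(l^3 - 7*l^2 + 12*l) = (l - 3)*(l + 3)*(l^2 - 4*l) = (l - 4)*(l - 3)*(l + 3)*(l)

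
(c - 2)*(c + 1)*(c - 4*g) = c^3 - 4*c^2*g - c^2 + 4*c*g - 2*c + 8*g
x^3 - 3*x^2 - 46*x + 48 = (x - 8)*(x - 1)*(x + 6)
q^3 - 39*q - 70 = (q - 7)*(q + 2)*(q + 5)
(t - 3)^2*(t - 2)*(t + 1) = t^4 - 7*t^3 + 13*t^2 + 3*t - 18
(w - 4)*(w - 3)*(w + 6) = w^3 - w^2 - 30*w + 72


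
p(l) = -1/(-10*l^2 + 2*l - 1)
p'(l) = -(20*l - 2)/(-10*l^2 + 2*l - 1)^2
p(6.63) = 0.00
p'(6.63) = -0.00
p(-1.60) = 0.03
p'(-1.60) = 0.04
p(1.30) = 0.07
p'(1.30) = -0.10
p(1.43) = 0.05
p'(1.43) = -0.08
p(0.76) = 0.19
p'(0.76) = -0.48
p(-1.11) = 0.06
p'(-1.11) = 0.10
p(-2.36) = 0.02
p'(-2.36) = 0.01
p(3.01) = 0.01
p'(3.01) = -0.01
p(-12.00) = 0.00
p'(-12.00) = 0.00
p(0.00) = 1.00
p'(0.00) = 2.00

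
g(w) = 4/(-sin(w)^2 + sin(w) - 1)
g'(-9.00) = 2.66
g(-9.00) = -2.53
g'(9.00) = 1.12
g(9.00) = -5.28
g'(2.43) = -1.55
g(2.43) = -5.17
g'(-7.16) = -1.17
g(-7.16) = -1.70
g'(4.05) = 1.09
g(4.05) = -1.66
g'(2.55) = -0.67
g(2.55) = -5.31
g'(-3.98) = -1.99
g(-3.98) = -4.94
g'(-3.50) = 1.87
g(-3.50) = -5.18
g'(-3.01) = 3.80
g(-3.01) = -3.48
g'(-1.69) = 0.16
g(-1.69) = -1.34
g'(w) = 4*(2*sin(w)*cos(w) - cos(w))/(-sin(w)^2 + sin(w) - 1)^2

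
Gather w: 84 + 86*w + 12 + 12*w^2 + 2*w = 12*w^2 + 88*w + 96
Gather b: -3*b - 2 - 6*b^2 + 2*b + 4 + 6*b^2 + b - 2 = 0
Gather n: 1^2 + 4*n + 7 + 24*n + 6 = 28*n + 14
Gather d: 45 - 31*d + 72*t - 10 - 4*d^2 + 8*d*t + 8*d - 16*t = -4*d^2 + d*(8*t - 23) + 56*t + 35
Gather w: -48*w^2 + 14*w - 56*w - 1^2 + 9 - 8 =-48*w^2 - 42*w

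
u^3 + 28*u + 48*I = (u - 6*I)*(u + 2*I)*(u + 4*I)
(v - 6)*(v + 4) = v^2 - 2*v - 24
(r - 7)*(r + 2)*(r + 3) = r^3 - 2*r^2 - 29*r - 42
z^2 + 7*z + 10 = (z + 2)*(z + 5)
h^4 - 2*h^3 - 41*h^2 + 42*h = h*(h - 7)*(h - 1)*(h + 6)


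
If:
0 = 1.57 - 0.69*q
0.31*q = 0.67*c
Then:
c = 1.05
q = 2.28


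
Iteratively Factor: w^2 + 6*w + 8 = (w + 2)*(w + 4)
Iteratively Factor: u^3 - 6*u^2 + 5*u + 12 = (u - 4)*(u^2 - 2*u - 3) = (u - 4)*(u - 3)*(u + 1)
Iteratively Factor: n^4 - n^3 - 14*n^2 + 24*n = (n + 4)*(n^3 - 5*n^2 + 6*n) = (n - 3)*(n + 4)*(n^2 - 2*n) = (n - 3)*(n - 2)*(n + 4)*(n)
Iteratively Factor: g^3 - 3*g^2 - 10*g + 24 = (g - 2)*(g^2 - g - 12) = (g - 2)*(g + 3)*(g - 4)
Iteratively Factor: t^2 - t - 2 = (t - 2)*(t + 1)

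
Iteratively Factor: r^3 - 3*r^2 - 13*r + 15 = (r - 1)*(r^2 - 2*r - 15) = (r - 5)*(r - 1)*(r + 3)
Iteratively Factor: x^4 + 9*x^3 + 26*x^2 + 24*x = (x + 4)*(x^3 + 5*x^2 + 6*x) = (x + 2)*(x + 4)*(x^2 + 3*x) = (x + 2)*(x + 3)*(x + 4)*(x)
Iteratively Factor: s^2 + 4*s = (s)*(s + 4)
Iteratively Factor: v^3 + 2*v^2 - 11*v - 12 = (v + 4)*(v^2 - 2*v - 3) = (v - 3)*(v + 4)*(v + 1)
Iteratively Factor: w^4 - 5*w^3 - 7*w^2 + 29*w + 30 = (w + 1)*(w^3 - 6*w^2 - w + 30) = (w + 1)*(w + 2)*(w^2 - 8*w + 15) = (w - 3)*(w + 1)*(w + 2)*(w - 5)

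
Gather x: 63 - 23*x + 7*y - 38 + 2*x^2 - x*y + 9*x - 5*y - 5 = 2*x^2 + x*(-y - 14) + 2*y + 20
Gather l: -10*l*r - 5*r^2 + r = -10*l*r - 5*r^2 + r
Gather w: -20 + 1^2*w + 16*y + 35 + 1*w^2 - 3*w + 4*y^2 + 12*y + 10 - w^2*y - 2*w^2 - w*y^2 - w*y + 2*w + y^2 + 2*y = w^2*(-y - 1) + w*(-y^2 - y) + 5*y^2 + 30*y + 25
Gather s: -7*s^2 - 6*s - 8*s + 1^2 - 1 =-7*s^2 - 14*s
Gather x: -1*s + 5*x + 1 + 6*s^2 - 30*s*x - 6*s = 6*s^2 - 7*s + x*(5 - 30*s) + 1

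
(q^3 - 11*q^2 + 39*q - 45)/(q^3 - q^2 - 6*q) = (q^2 - 8*q + 15)/(q*(q + 2))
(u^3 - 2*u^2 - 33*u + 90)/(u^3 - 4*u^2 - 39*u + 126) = (u - 5)/(u - 7)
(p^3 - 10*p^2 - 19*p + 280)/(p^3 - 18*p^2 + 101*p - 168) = (p + 5)/(p - 3)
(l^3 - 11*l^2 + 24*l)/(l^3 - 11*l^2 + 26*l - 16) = l*(l - 3)/(l^2 - 3*l + 2)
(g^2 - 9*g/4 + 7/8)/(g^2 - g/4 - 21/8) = (2*g - 1)/(2*g + 3)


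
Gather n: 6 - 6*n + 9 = 15 - 6*n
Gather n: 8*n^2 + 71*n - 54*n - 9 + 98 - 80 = 8*n^2 + 17*n + 9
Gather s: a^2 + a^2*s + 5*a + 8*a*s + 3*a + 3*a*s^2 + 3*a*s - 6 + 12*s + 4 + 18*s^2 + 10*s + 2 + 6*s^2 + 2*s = a^2 + 8*a + s^2*(3*a + 24) + s*(a^2 + 11*a + 24)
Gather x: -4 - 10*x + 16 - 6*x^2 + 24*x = -6*x^2 + 14*x + 12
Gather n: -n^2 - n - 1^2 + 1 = -n^2 - n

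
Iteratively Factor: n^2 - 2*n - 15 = (n - 5)*(n + 3)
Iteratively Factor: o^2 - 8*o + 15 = (o - 3)*(o - 5)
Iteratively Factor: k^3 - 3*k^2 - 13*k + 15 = (k - 5)*(k^2 + 2*k - 3) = (k - 5)*(k - 1)*(k + 3)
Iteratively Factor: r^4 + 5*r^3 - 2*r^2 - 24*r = (r - 2)*(r^3 + 7*r^2 + 12*r) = (r - 2)*(r + 3)*(r^2 + 4*r) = (r - 2)*(r + 3)*(r + 4)*(r)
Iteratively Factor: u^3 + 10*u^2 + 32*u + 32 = (u + 2)*(u^2 + 8*u + 16) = (u + 2)*(u + 4)*(u + 4)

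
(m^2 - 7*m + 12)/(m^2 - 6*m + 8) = (m - 3)/(m - 2)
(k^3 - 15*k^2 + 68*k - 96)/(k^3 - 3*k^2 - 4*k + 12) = (k^2 - 12*k + 32)/(k^2 - 4)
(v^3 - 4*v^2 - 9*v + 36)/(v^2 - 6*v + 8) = (v^2 - 9)/(v - 2)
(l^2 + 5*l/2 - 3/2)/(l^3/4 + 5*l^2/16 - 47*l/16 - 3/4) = 8*(2*l^2 + 5*l - 3)/(4*l^3 + 5*l^2 - 47*l - 12)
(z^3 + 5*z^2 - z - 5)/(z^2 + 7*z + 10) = (z^2 - 1)/(z + 2)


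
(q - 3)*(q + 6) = q^2 + 3*q - 18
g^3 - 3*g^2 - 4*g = g*(g - 4)*(g + 1)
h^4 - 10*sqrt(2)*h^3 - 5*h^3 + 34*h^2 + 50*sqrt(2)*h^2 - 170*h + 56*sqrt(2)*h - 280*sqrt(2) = (h - 5)*(h - 7*sqrt(2))*(h - 4*sqrt(2))*(h + sqrt(2))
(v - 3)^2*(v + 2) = v^3 - 4*v^2 - 3*v + 18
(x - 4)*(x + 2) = x^2 - 2*x - 8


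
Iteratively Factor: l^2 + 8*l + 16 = (l + 4)*(l + 4)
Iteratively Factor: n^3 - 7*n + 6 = (n - 2)*(n^2 + 2*n - 3) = (n - 2)*(n - 1)*(n + 3)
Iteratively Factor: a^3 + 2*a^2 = (a)*(a^2 + 2*a) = a*(a + 2)*(a)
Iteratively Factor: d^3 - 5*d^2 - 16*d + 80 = (d - 5)*(d^2 - 16) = (d - 5)*(d + 4)*(d - 4)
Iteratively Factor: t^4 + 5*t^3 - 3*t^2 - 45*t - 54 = (t + 3)*(t^3 + 2*t^2 - 9*t - 18) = (t + 3)^2*(t^2 - t - 6) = (t + 2)*(t + 3)^2*(t - 3)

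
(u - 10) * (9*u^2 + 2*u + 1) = 9*u^3 - 88*u^2 - 19*u - 10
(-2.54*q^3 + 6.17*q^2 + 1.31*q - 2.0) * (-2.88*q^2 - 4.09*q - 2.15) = 7.3152*q^5 - 7.381*q^4 - 23.5471*q^3 - 12.8634*q^2 + 5.3635*q + 4.3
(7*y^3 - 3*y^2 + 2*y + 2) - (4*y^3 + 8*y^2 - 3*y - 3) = 3*y^3 - 11*y^2 + 5*y + 5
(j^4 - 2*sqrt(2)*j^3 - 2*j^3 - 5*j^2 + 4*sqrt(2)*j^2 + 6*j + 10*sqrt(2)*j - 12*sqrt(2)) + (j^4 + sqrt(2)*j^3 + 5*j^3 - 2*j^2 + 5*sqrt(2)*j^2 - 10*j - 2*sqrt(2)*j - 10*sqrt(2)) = 2*j^4 - sqrt(2)*j^3 + 3*j^3 - 7*j^2 + 9*sqrt(2)*j^2 - 4*j + 8*sqrt(2)*j - 22*sqrt(2)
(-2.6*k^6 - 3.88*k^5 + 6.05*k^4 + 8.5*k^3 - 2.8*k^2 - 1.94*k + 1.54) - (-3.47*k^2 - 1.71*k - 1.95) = -2.6*k^6 - 3.88*k^5 + 6.05*k^4 + 8.5*k^3 + 0.67*k^2 - 0.23*k + 3.49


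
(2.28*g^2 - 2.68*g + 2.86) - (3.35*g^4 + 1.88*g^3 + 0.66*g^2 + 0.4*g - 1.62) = -3.35*g^4 - 1.88*g^3 + 1.62*g^2 - 3.08*g + 4.48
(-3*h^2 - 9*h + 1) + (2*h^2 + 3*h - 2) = -h^2 - 6*h - 1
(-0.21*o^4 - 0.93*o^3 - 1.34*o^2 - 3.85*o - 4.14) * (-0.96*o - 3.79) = 0.2016*o^5 + 1.6887*o^4 + 4.8111*o^3 + 8.7746*o^2 + 18.5659*o + 15.6906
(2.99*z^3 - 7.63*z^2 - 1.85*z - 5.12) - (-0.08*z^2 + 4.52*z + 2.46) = 2.99*z^3 - 7.55*z^2 - 6.37*z - 7.58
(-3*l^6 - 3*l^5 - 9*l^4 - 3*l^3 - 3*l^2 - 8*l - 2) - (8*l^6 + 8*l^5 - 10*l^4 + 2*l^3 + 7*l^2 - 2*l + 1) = -11*l^6 - 11*l^5 + l^4 - 5*l^3 - 10*l^2 - 6*l - 3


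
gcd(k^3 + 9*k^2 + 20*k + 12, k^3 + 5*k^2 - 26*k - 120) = k + 6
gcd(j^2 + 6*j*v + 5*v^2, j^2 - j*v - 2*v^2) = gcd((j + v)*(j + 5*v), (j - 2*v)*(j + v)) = j + v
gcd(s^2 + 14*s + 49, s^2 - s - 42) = 1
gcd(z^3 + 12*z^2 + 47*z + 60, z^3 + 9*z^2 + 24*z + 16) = z + 4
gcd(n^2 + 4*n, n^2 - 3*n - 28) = n + 4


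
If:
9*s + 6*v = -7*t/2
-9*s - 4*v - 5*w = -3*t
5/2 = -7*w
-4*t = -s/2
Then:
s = 75/98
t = 75/784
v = -3775/3136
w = -5/14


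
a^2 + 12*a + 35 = (a + 5)*(a + 7)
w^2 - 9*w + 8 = (w - 8)*(w - 1)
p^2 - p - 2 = (p - 2)*(p + 1)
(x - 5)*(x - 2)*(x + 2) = x^3 - 5*x^2 - 4*x + 20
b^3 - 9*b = b*(b - 3)*(b + 3)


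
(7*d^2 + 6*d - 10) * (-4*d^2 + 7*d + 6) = -28*d^4 + 25*d^3 + 124*d^2 - 34*d - 60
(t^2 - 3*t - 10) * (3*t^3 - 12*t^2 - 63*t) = 3*t^5 - 21*t^4 - 57*t^3 + 309*t^2 + 630*t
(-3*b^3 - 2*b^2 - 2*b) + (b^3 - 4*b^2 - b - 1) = -2*b^3 - 6*b^2 - 3*b - 1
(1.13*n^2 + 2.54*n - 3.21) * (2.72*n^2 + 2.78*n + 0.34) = 3.0736*n^4 + 10.0502*n^3 - 1.2858*n^2 - 8.0602*n - 1.0914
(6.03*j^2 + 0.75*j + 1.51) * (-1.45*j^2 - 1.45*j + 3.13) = -8.7435*j^4 - 9.831*j^3 + 15.5969*j^2 + 0.158*j + 4.7263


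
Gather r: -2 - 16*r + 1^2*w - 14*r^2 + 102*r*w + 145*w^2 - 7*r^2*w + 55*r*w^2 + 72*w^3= r^2*(-7*w - 14) + r*(55*w^2 + 102*w - 16) + 72*w^3 + 145*w^2 + w - 2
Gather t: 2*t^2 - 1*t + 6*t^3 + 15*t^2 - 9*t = 6*t^3 + 17*t^2 - 10*t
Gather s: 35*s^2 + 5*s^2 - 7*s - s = 40*s^2 - 8*s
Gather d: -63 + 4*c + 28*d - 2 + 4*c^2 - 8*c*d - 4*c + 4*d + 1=4*c^2 + d*(32 - 8*c) - 64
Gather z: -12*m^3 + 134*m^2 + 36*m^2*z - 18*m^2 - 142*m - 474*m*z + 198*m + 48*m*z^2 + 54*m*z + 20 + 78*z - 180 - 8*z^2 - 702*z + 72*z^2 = -12*m^3 + 116*m^2 + 56*m + z^2*(48*m + 64) + z*(36*m^2 - 420*m - 624) - 160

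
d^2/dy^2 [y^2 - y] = 2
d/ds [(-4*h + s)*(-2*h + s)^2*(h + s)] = 4*h^3 + 24*h^2*s - 21*h*s^2 + 4*s^3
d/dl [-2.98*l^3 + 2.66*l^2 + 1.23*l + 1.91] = -8.94*l^2 + 5.32*l + 1.23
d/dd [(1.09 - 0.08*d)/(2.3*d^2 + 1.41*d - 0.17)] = (0.184*d^2 - 5.014*d - 1.5233)/(5.29*d^4 + 6.486*d^3 + 1.2061*d^2 - 0.4794*d + 0.0289)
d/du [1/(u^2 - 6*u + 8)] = 2*(3 - u)/(u^2 - 6*u + 8)^2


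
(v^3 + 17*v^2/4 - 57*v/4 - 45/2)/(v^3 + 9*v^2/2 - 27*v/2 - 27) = (4*v + 5)/(2*(2*v + 3))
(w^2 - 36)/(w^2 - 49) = (w^2 - 36)/(w^2 - 49)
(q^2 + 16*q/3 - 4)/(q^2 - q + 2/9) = 3*(q + 6)/(3*q - 1)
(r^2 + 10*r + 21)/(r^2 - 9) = (r + 7)/(r - 3)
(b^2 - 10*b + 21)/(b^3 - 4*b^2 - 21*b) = (b - 3)/(b*(b + 3))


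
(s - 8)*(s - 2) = s^2 - 10*s + 16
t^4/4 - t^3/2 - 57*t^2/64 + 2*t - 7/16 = (t/4 + 1/2)*(t - 2)*(t - 7/4)*(t - 1/4)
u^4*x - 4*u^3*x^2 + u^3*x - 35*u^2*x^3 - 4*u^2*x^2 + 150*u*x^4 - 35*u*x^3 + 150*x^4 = (u - 5*x)^2*(u + 6*x)*(u*x + x)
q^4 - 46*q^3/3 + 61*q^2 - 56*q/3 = q*(q - 8)*(q - 7)*(q - 1/3)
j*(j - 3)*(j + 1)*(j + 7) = j^4 + 5*j^3 - 17*j^2 - 21*j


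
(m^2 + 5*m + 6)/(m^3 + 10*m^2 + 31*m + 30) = 1/(m + 5)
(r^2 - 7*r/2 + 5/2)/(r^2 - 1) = (r - 5/2)/(r + 1)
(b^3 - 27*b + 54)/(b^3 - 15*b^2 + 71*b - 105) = (b^2 + 3*b - 18)/(b^2 - 12*b + 35)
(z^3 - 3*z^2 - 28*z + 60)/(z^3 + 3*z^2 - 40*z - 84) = (z^2 + 3*z - 10)/(z^2 + 9*z + 14)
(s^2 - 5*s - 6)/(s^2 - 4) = (s^2 - 5*s - 6)/(s^2 - 4)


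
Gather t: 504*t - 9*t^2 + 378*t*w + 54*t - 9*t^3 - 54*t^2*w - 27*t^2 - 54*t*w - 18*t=-9*t^3 + t^2*(-54*w - 36) + t*(324*w + 540)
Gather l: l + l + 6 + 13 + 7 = 2*l + 26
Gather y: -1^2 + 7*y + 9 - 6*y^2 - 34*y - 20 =-6*y^2 - 27*y - 12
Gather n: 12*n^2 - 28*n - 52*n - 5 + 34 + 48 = 12*n^2 - 80*n + 77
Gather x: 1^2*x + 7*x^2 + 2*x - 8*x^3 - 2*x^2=-8*x^3 + 5*x^2 + 3*x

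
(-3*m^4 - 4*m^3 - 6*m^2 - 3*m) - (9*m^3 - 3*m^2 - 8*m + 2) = -3*m^4 - 13*m^3 - 3*m^2 + 5*m - 2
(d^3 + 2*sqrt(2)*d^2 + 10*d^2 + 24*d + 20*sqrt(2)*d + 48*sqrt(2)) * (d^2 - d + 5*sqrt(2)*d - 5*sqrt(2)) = d^5 + 9*d^4 + 7*sqrt(2)*d^4 + 34*d^3 + 63*sqrt(2)*d^3 + 98*sqrt(2)*d^2 + 156*d^2 - 168*sqrt(2)*d + 280*d - 480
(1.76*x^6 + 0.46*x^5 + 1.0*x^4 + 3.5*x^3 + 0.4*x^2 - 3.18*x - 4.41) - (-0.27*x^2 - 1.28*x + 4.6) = 1.76*x^6 + 0.46*x^5 + 1.0*x^4 + 3.5*x^3 + 0.67*x^2 - 1.9*x - 9.01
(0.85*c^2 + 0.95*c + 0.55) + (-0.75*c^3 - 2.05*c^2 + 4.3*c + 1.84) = -0.75*c^3 - 1.2*c^2 + 5.25*c + 2.39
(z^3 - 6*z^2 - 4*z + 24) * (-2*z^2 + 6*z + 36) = -2*z^5 + 18*z^4 + 8*z^3 - 288*z^2 + 864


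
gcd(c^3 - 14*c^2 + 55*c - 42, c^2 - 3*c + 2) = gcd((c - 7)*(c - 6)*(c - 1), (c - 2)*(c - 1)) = c - 1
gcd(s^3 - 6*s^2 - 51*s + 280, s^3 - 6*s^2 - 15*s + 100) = s - 5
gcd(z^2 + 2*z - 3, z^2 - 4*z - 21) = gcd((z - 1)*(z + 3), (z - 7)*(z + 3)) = z + 3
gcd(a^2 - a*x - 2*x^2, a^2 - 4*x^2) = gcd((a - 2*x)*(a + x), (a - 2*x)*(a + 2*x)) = -a + 2*x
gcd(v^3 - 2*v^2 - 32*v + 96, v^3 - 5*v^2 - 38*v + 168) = v^2 + 2*v - 24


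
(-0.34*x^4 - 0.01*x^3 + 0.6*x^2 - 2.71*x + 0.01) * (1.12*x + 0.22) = -0.3808*x^5 - 0.086*x^4 + 0.6698*x^3 - 2.9032*x^2 - 0.585*x + 0.0022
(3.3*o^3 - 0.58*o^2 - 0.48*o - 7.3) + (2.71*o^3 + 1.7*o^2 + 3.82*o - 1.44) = 6.01*o^3 + 1.12*o^2 + 3.34*o - 8.74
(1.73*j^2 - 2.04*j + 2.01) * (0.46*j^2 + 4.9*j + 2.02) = 0.7958*j^4 + 7.5386*j^3 - 5.5768*j^2 + 5.7282*j + 4.0602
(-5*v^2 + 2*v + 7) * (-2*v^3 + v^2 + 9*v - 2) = 10*v^5 - 9*v^4 - 57*v^3 + 35*v^2 + 59*v - 14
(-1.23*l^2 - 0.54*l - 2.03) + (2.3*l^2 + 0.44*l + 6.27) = 1.07*l^2 - 0.1*l + 4.24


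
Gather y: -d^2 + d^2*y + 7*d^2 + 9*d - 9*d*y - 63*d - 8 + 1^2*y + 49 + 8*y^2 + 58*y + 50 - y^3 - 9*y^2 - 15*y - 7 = 6*d^2 - 54*d - y^3 - y^2 + y*(d^2 - 9*d + 44) + 84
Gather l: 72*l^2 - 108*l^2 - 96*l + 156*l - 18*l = -36*l^2 + 42*l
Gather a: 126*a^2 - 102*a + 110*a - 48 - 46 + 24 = 126*a^2 + 8*a - 70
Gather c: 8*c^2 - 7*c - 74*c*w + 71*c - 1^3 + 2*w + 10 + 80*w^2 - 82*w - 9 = 8*c^2 + c*(64 - 74*w) + 80*w^2 - 80*w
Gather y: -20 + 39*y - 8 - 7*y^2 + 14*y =-7*y^2 + 53*y - 28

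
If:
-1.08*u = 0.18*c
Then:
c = -6.0*u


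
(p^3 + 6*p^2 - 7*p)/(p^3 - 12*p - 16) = p*(-p^2 - 6*p + 7)/(-p^3 + 12*p + 16)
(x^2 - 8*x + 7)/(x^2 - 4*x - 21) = (x - 1)/(x + 3)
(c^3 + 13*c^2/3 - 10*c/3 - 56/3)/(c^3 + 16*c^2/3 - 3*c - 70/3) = (c + 4)/(c + 5)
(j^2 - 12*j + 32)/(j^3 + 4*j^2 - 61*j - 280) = (j - 4)/(j^2 + 12*j + 35)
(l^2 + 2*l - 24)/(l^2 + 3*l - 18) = (l - 4)/(l - 3)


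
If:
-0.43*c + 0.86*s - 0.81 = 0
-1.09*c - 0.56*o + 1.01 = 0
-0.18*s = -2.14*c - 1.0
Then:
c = -0.41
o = 2.59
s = 0.74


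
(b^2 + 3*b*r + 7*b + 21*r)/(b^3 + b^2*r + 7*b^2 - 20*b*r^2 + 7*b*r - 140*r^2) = (-b - 3*r)/(-b^2 - b*r + 20*r^2)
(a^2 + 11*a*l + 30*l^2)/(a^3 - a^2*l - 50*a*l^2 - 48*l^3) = (a + 5*l)/(a^2 - 7*a*l - 8*l^2)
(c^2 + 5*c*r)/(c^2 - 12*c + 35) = c*(c + 5*r)/(c^2 - 12*c + 35)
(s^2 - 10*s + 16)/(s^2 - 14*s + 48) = (s - 2)/(s - 6)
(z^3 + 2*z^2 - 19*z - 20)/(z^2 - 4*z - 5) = (z^2 + z - 20)/(z - 5)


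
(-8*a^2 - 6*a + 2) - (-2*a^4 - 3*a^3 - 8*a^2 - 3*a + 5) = 2*a^4 + 3*a^3 - 3*a - 3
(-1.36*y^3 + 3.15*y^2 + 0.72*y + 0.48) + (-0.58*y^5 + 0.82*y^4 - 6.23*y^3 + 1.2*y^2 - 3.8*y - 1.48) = -0.58*y^5 + 0.82*y^4 - 7.59*y^3 + 4.35*y^2 - 3.08*y - 1.0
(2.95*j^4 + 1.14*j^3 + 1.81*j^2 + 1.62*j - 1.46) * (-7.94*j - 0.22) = -23.423*j^5 - 9.7006*j^4 - 14.6222*j^3 - 13.261*j^2 + 11.236*j + 0.3212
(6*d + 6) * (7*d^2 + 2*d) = 42*d^3 + 54*d^2 + 12*d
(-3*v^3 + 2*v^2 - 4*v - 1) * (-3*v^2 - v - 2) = 9*v^5 - 3*v^4 + 16*v^3 + 3*v^2 + 9*v + 2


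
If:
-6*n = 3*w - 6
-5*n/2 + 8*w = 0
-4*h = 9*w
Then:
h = -45/74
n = 32/37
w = 10/37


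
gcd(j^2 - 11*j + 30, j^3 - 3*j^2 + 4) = 1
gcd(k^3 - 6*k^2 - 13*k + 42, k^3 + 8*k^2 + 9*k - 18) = k + 3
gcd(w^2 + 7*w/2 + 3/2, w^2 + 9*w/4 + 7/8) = w + 1/2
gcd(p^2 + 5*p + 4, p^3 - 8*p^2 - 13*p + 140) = p + 4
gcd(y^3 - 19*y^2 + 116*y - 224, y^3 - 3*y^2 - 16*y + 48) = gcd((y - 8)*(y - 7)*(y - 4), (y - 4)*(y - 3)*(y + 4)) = y - 4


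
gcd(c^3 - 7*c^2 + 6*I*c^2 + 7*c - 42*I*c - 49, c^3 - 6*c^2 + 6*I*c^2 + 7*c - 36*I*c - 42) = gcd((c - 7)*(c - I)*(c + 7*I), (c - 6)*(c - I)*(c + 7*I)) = c^2 + 6*I*c + 7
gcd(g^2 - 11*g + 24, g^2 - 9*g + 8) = g - 8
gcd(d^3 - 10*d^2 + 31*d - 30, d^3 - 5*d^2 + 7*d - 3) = d - 3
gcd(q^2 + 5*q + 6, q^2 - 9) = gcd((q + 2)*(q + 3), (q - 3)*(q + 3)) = q + 3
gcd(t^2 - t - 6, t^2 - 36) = 1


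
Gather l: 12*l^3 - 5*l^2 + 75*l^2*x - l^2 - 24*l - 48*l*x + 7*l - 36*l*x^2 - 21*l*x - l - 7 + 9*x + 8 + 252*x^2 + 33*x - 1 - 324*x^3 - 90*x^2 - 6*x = 12*l^3 + l^2*(75*x - 6) + l*(-36*x^2 - 69*x - 18) - 324*x^3 + 162*x^2 + 36*x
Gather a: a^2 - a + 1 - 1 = a^2 - a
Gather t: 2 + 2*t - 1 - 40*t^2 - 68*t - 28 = -40*t^2 - 66*t - 27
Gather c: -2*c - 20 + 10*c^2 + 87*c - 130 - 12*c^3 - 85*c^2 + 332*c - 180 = -12*c^3 - 75*c^2 + 417*c - 330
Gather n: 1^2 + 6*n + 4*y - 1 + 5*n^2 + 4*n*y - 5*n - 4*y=5*n^2 + n*(4*y + 1)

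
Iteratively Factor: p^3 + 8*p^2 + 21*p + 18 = (p + 3)*(p^2 + 5*p + 6) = (p + 2)*(p + 3)*(p + 3)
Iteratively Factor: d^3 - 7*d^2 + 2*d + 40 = (d + 2)*(d^2 - 9*d + 20) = (d - 4)*(d + 2)*(d - 5)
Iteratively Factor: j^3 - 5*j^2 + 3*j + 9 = (j - 3)*(j^2 - 2*j - 3) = (j - 3)^2*(j + 1)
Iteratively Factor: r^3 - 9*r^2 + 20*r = (r)*(r^2 - 9*r + 20) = r*(r - 4)*(r - 5)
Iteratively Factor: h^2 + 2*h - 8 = (h + 4)*(h - 2)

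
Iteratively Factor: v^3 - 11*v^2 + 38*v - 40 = (v - 4)*(v^2 - 7*v + 10) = (v - 4)*(v - 2)*(v - 5)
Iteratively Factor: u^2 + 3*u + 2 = (u + 1)*(u + 2)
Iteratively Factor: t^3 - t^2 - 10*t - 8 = (t + 1)*(t^2 - 2*t - 8) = (t - 4)*(t + 1)*(t + 2)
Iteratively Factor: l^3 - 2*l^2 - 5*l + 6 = (l - 3)*(l^2 + l - 2) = (l - 3)*(l - 1)*(l + 2)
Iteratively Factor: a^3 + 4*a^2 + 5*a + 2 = (a + 1)*(a^2 + 3*a + 2) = (a + 1)*(a + 2)*(a + 1)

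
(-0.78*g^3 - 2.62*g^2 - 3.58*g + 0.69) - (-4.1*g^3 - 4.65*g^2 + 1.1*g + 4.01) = 3.32*g^3 + 2.03*g^2 - 4.68*g - 3.32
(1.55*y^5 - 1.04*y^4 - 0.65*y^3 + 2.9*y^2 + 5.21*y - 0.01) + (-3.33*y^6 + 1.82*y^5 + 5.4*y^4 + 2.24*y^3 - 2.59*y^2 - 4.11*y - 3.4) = -3.33*y^6 + 3.37*y^5 + 4.36*y^4 + 1.59*y^3 + 0.31*y^2 + 1.1*y - 3.41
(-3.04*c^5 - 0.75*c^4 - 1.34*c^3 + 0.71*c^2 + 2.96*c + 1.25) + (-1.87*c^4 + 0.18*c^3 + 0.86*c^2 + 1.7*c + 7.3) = -3.04*c^5 - 2.62*c^4 - 1.16*c^3 + 1.57*c^2 + 4.66*c + 8.55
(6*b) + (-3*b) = 3*b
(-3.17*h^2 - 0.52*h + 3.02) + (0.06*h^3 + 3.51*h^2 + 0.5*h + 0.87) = 0.06*h^3 + 0.34*h^2 - 0.02*h + 3.89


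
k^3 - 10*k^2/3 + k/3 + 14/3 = (k - 7/3)*(k - 2)*(k + 1)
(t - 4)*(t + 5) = t^2 + t - 20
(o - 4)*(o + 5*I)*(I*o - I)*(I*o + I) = -o^4 + 4*o^3 - 5*I*o^3 + o^2 + 20*I*o^2 - 4*o + 5*I*o - 20*I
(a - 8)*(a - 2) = a^2 - 10*a + 16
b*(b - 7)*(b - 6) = b^3 - 13*b^2 + 42*b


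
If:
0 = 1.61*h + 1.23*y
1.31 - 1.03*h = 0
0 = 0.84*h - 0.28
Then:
No Solution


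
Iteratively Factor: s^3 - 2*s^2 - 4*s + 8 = (s + 2)*(s^2 - 4*s + 4) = (s - 2)*(s + 2)*(s - 2)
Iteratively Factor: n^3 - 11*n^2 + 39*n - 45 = (n - 5)*(n^2 - 6*n + 9) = (n - 5)*(n - 3)*(n - 3)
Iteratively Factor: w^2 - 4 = (w - 2)*(w + 2)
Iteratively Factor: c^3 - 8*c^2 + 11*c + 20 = (c + 1)*(c^2 - 9*c + 20) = (c - 5)*(c + 1)*(c - 4)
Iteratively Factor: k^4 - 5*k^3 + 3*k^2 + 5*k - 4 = (k - 4)*(k^3 - k^2 - k + 1) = (k - 4)*(k + 1)*(k^2 - 2*k + 1) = (k - 4)*(k - 1)*(k + 1)*(k - 1)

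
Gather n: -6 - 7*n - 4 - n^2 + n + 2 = -n^2 - 6*n - 8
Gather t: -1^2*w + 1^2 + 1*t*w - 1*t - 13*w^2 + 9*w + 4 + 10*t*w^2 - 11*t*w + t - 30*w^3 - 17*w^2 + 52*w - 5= t*(10*w^2 - 10*w) - 30*w^3 - 30*w^2 + 60*w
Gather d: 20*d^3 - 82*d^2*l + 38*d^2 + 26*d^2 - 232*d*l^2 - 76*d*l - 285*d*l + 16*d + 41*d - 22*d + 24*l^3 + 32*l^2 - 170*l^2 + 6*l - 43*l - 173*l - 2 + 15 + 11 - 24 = 20*d^3 + d^2*(64 - 82*l) + d*(-232*l^2 - 361*l + 35) + 24*l^3 - 138*l^2 - 210*l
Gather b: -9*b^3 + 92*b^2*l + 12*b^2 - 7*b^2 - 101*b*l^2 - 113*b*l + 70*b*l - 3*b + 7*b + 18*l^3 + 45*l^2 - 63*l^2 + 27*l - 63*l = -9*b^3 + b^2*(92*l + 5) + b*(-101*l^2 - 43*l + 4) + 18*l^3 - 18*l^2 - 36*l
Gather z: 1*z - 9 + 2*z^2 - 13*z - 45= 2*z^2 - 12*z - 54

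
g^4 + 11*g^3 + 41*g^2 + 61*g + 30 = (g + 1)*(g + 2)*(g + 3)*(g + 5)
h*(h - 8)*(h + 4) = h^3 - 4*h^2 - 32*h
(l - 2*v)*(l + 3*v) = l^2 + l*v - 6*v^2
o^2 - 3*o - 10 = (o - 5)*(o + 2)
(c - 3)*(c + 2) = c^2 - c - 6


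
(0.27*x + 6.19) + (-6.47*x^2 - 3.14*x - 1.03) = -6.47*x^2 - 2.87*x + 5.16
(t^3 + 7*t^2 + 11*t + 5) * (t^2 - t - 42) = t^5 + 6*t^4 - 38*t^3 - 300*t^2 - 467*t - 210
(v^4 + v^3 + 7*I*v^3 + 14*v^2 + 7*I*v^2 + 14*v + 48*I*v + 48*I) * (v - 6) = v^5 - 5*v^4 + 7*I*v^4 + 8*v^3 - 35*I*v^3 - 70*v^2 + 6*I*v^2 - 84*v - 240*I*v - 288*I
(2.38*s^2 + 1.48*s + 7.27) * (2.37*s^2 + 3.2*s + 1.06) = 5.6406*s^4 + 11.1236*s^3 + 24.4887*s^2 + 24.8328*s + 7.7062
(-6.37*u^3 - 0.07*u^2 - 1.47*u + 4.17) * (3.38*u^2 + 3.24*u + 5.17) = -21.5306*u^5 - 20.8754*u^4 - 38.1283*u^3 + 8.9699*u^2 + 5.9109*u + 21.5589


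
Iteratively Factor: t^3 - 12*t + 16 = (t - 2)*(t^2 + 2*t - 8) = (t - 2)^2*(t + 4)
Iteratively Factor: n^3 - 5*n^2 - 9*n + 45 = (n - 3)*(n^2 - 2*n - 15) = (n - 3)*(n + 3)*(n - 5)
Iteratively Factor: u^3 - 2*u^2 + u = (u - 1)*(u^2 - u) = u*(u - 1)*(u - 1)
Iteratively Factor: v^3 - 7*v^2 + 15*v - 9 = (v - 1)*(v^2 - 6*v + 9) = (v - 3)*(v - 1)*(v - 3)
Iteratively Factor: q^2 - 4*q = (q)*(q - 4)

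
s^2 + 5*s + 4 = (s + 1)*(s + 4)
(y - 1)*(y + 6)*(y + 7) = y^3 + 12*y^2 + 29*y - 42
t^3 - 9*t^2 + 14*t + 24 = (t - 6)*(t - 4)*(t + 1)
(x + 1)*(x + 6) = x^2 + 7*x + 6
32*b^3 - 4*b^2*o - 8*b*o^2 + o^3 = (-8*b + o)*(-2*b + o)*(2*b + o)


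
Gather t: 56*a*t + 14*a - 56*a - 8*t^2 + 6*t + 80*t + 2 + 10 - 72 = -42*a - 8*t^2 + t*(56*a + 86) - 60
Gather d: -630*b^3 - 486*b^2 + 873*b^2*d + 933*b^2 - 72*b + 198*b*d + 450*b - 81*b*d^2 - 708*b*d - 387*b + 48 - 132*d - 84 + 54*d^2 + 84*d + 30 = -630*b^3 + 447*b^2 - 9*b + d^2*(54 - 81*b) + d*(873*b^2 - 510*b - 48) - 6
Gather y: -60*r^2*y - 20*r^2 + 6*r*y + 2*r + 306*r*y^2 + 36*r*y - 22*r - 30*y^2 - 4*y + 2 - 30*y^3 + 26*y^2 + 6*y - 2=-20*r^2 - 20*r - 30*y^3 + y^2*(306*r - 4) + y*(-60*r^2 + 42*r + 2)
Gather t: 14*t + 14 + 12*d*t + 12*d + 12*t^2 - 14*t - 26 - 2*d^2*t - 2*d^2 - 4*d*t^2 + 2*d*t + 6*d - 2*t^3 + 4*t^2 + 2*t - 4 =-2*d^2 + 18*d - 2*t^3 + t^2*(16 - 4*d) + t*(-2*d^2 + 14*d + 2) - 16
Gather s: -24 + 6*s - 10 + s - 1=7*s - 35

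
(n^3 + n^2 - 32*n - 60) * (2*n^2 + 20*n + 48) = 2*n^5 + 22*n^4 + 4*n^3 - 712*n^2 - 2736*n - 2880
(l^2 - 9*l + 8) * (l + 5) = l^3 - 4*l^2 - 37*l + 40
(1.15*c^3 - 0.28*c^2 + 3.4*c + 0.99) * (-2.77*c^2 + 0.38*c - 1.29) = -3.1855*c^5 + 1.2126*c^4 - 11.0079*c^3 - 1.0891*c^2 - 4.0098*c - 1.2771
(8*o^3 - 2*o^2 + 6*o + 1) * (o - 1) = 8*o^4 - 10*o^3 + 8*o^2 - 5*o - 1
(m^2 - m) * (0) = 0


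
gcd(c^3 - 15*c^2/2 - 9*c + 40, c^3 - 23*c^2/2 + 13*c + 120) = c^2 - 11*c/2 - 20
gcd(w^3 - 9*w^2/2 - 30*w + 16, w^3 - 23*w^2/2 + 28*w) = w - 8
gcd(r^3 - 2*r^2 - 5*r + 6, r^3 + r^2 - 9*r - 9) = r - 3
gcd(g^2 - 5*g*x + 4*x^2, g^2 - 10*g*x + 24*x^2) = -g + 4*x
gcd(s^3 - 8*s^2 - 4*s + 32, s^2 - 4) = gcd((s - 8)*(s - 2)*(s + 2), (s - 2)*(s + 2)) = s^2 - 4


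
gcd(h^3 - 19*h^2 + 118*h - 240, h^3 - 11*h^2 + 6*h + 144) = h^2 - 14*h + 48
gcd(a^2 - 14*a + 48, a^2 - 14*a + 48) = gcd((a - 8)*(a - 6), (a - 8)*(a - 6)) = a^2 - 14*a + 48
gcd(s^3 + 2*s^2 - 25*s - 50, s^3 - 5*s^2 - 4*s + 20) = s^2 - 3*s - 10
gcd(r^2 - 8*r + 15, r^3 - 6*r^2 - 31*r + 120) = r - 3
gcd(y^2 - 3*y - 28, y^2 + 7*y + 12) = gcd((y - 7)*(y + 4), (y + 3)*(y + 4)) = y + 4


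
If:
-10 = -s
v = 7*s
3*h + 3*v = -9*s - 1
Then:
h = -301/3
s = 10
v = 70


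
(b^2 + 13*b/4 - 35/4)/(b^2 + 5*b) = (b - 7/4)/b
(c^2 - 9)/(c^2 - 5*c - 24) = (c - 3)/(c - 8)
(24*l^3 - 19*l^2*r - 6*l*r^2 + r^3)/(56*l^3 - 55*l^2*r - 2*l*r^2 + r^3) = (3*l + r)/(7*l + r)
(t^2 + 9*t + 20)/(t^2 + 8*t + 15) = (t + 4)/(t + 3)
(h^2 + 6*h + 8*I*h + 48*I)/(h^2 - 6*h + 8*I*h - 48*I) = (h + 6)/(h - 6)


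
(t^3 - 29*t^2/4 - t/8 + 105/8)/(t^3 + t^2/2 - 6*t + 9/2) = (4*t^2 - 23*t - 35)/(4*(t^2 + 2*t - 3))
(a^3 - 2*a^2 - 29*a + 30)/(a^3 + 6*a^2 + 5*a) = (a^2 - 7*a + 6)/(a*(a + 1))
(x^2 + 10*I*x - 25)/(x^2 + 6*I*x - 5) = (x + 5*I)/(x + I)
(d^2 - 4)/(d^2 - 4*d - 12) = (d - 2)/(d - 6)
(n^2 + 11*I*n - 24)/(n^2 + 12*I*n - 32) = (n + 3*I)/(n + 4*I)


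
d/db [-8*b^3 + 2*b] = 2 - 24*b^2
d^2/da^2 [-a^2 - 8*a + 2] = -2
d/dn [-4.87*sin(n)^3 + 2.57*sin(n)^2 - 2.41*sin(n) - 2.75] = (-14.61*sin(n)^2 + 5.14*sin(n) - 2.41)*cos(n)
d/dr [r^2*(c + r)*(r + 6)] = r*(3*c*r + 12*c + 4*r^2 + 18*r)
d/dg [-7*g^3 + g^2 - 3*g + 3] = -21*g^2 + 2*g - 3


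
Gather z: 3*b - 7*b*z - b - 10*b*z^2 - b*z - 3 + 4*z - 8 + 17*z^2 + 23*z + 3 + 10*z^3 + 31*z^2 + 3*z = 2*b + 10*z^3 + z^2*(48 - 10*b) + z*(30 - 8*b) - 8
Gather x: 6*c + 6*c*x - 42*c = 6*c*x - 36*c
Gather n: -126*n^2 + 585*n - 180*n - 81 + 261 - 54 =-126*n^2 + 405*n + 126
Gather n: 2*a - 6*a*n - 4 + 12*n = 2*a + n*(12 - 6*a) - 4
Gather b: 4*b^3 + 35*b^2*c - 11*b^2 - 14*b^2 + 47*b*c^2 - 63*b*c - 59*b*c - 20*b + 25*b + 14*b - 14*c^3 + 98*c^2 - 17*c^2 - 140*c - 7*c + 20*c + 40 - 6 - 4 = 4*b^3 + b^2*(35*c - 25) + b*(47*c^2 - 122*c + 19) - 14*c^3 + 81*c^2 - 127*c + 30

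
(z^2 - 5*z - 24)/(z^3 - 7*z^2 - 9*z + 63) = (z - 8)/(z^2 - 10*z + 21)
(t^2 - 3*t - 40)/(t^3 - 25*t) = (t - 8)/(t*(t - 5))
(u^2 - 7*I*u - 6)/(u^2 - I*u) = (u - 6*I)/u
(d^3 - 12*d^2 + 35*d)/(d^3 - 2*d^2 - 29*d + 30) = d*(d^2 - 12*d + 35)/(d^3 - 2*d^2 - 29*d + 30)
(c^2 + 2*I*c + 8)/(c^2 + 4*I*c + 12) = (c + 4*I)/(c + 6*I)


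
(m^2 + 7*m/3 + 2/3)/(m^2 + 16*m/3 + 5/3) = (m + 2)/(m + 5)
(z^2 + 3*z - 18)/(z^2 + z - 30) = (z - 3)/(z - 5)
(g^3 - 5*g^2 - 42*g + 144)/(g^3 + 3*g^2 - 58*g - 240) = (g - 3)/(g + 5)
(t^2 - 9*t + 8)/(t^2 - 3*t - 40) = (t - 1)/(t + 5)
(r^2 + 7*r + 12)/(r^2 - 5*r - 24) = (r + 4)/(r - 8)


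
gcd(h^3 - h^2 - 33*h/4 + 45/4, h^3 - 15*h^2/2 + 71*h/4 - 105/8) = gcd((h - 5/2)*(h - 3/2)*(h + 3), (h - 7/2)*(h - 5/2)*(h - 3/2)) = h^2 - 4*h + 15/4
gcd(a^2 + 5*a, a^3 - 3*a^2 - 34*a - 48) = 1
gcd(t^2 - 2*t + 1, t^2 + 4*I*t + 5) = 1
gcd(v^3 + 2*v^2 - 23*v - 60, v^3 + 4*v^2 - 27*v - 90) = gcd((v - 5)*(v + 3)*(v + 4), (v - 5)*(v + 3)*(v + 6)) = v^2 - 2*v - 15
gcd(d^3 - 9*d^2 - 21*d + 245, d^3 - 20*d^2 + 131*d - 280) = d - 7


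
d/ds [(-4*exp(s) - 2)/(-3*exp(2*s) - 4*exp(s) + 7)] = 12*(-exp(2*s) - exp(s) - 3)*exp(s)/(9*exp(4*s) + 24*exp(3*s) - 26*exp(2*s) - 56*exp(s) + 49)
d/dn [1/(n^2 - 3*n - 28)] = (3 - 2*n)/(-n^2 + 3*n + 28)^2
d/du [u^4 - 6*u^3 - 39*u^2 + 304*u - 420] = 4*u^3 - 18*u^2 - 78*u + 304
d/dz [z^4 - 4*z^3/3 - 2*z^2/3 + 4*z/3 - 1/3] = 4*z^3 - 4*z^2 - 4*z/3 + 4/3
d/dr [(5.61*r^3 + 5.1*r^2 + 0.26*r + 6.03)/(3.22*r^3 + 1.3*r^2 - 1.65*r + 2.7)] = (-9.129*r^4 - 20.1874*r^3 - 21.5618*r^2 + 11.862*r + 10.6515)/(10.3684*r^6 + 8.372*r^5 - 8.936*r^4 + 13.098*r^3 + 9.7425*r^2 - 8.91*r + 7.29)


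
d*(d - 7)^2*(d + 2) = d^4 - 12*d^3 + 21*d^2 + 98*d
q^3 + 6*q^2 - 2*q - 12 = (q + 6)*(q - sqrt(2))*(q + sqrt(2))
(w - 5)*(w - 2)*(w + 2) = w^3 - 5*w^2 - 4*w + 20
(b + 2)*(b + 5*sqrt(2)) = b^2 + 2*b + 5*sqrt(2)*b + 10*sqrt(2)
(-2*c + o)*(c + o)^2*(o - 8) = -2*c^3*o + 16*c^3 - 3*c^2*o^2 + 24*c^2*o + o^4 - 8*o^3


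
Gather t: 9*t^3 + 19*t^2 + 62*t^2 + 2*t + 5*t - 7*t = 9*t^3 + 81*t^2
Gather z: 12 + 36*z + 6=36*z + 18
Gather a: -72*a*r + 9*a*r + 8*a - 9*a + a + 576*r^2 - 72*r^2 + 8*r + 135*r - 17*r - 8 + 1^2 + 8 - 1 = -63*a*r + 504*r^2 + 126*r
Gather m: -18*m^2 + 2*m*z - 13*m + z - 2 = -18*m^2 + m*(2*z - 13) + z - 2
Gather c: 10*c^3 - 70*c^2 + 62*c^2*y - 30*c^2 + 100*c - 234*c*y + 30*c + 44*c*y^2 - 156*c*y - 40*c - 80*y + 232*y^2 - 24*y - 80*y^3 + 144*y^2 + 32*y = 10*c^3 + c^2*(62*y - 100) + c*(44*y^2 - 390*y + 90) - 80*y^3 + 376*y^2 - 72*y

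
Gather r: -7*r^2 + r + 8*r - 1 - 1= -7*r^2 + 9*r - 2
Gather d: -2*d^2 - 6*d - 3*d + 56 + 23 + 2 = -2*d^2 - 9*d + 81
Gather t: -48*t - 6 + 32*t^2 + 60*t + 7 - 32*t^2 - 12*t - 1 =0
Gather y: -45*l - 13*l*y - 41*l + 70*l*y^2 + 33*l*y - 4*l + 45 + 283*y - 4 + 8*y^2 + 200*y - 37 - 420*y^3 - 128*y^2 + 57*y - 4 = -90*l - 420*y^3 + y^2*(70*l - 120) + y*(20*l + 540)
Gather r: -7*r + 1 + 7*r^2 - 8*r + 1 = 7*r^2 - 15*r + 2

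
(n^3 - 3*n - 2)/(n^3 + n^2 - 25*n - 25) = (n^2 - n - 2)/(n^2 - 25)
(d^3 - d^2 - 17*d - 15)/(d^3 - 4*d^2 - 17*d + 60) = (d^2 + 4*d + 3)/(d^2 + d - 12)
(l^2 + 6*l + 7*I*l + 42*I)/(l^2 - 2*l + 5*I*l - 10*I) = (l^2 + l*(6 + 7*I) + 42*I)/(l^2 + l*(-2 + 5*I) - 10*I)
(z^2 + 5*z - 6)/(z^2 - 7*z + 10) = (z^2 + 5*z - 6)/(z^2 - 7*z + 10)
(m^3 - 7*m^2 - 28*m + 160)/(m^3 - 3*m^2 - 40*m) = (m - 4)/m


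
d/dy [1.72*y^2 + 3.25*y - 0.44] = 3.44*y + 3.25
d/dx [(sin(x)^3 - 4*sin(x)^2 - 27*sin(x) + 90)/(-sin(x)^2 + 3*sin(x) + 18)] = (-6*sin(x) + cos(x)^2 - 22)*cos(x)/(sin(x) + 3)^2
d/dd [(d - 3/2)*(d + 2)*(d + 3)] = 3*d^2 + 7*d - 3/2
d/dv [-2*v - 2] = -2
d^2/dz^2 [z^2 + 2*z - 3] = 2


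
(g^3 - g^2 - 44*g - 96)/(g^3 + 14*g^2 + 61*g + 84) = (g - 8)/(g + 7)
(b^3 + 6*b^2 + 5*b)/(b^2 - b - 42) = b*(b^2 + 6*b + 5)/(b^2 - b - 42)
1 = 1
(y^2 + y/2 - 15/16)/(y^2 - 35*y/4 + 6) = (y + 5/4)/(y - 8)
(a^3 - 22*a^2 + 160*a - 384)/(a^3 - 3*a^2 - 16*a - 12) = (a^2 - 16*a + 64)/(a^2 + 3*a + 2)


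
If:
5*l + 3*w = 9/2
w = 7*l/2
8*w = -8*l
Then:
No Solution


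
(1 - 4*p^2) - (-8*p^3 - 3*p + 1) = 8*p^3 - 4*p^2 + 3*p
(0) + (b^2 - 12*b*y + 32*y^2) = b^2 - 12*b*y + 32*y^2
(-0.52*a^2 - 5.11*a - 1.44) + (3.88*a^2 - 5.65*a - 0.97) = 3.36*a^2 - 10.76*a - 2.41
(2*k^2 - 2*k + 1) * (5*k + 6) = 10*k^3 + 2*k^2 - 7*k + 6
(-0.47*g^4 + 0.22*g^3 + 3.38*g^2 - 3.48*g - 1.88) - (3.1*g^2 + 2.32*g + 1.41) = -0.47*g^4 + 0.22*g^3 + 0.28*g^2 - 5.8*g - 3.29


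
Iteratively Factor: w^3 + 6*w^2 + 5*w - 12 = (w - 1)*(w^2 + 7*w + 12) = (w - 1)*(w + 4)*(w + 3)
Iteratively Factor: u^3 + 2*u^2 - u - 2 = (u - 1)*(u^2 + 3*u + 2) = (u - 1)*(u + 2)*(u + 1)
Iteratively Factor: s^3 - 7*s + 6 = (s - 1)*(s^2 + s - 6) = (s - 2)*(s - 1)*(s + 3)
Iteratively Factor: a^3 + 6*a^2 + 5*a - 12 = (a - 1)*(a^2 + 7*a + 12) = (a - 1)*(a + 3)*(a + 4)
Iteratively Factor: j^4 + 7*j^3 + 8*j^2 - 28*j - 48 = (j + 2)*(j^3 + 5*j^2 - 2*j - 24) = (j + 2)*(j + 3)*(j^2 + 2*j - 8) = (j - 2)*(j + 2)*(j + 3)*(j + 4)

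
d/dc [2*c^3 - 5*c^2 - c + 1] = 6*c^2 - 10*c - 1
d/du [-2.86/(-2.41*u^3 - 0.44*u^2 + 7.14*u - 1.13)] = (-20.6778*u^2 - 2.5168*u + 20.4204)/(2.41*u^3 + 0.44*u^2 - 7.14*u + 1.13)^2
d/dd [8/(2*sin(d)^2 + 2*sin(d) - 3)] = -(16*sin(2*d) + 16*cos(d))/(-2*sin(d) + cos(2*d) + 2)^2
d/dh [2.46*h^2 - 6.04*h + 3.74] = 4.92*h - 6.04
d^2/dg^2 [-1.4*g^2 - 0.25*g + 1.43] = -2.80000000000000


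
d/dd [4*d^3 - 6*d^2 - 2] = 12*d*(d - 1)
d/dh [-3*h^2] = -6*h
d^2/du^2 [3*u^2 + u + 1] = 6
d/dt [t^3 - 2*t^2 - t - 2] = 3*t^2 - 4*t - 1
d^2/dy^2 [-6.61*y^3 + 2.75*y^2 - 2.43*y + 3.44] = 5.5 - 39.66*y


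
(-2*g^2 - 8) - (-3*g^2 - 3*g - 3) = g^2 + 3*g - 5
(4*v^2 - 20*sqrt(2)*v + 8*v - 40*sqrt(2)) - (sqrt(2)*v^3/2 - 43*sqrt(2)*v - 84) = -sqrt(2)*v^3/2 + 4*v^2 + 8*v + 23*sqrt(2)*v - 40*sqrt(2) + 84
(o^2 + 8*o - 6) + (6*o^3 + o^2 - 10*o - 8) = 6*o^3 + 2*o^2 - 2*o - 14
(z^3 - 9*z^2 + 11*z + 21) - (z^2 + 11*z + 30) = z^3 - 10*z^2 - 9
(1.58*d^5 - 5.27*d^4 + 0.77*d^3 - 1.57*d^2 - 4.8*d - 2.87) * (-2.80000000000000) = -4.424*d^5 + 14.756*d^4 - 2.156*d^3 + 4.396*d^2 + 13.44*d + 8.036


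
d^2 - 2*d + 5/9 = (d - 5/3)*(d - 1/3)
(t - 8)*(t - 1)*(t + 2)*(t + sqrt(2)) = t^4 - 7*t^3 + sqrt(2)*t^3 - 10*t^2 - 7*sqrt(2)*t^2 - 10*sqrt(2)*t + 16*t + 16*sqrt(2)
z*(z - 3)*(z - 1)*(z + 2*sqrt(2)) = z^4 - 4*z^3 + 2*sqrt(2)*z^3 - 8*sqrt(2)*z^2 + 3*z^2 + 6*sqrt(2)*z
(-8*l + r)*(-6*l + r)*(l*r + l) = 48*l^3*r + 48*l^3 - 14*l^2*r^2 - 14*l^2*r + l*r^3 + l*r^2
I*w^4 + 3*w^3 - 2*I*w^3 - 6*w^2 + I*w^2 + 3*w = w*(w - 1)*(w - 3*I)*(I*w - I)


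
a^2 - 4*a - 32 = (a - 8)*(a + 4)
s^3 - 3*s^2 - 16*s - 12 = (s - 6)*(s + 1)*(s + 2)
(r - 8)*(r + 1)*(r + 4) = r^3 - 3*r^2 - 36*r - 32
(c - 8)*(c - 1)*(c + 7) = c^3 - 2*c^2 - 55*c + 56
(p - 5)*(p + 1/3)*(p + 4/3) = p^3 - 10*p^2/3 - 71*p/9 - 20/9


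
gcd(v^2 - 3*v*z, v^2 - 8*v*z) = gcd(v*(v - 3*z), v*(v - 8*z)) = v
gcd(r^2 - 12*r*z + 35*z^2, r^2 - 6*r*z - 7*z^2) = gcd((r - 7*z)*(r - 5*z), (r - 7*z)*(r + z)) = -r + 7*z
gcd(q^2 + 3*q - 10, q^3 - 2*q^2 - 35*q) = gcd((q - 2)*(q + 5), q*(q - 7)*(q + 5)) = q + 5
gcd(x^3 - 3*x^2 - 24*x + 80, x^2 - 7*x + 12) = x - 4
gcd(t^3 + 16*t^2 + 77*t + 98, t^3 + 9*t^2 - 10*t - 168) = t + 7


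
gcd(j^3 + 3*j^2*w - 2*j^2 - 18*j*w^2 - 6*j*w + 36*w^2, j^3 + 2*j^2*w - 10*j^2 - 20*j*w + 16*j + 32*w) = j - 2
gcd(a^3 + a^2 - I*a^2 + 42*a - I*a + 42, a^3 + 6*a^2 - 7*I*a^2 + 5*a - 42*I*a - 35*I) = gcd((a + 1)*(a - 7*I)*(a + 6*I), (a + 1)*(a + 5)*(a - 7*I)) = a^2 + a*(1 - 7*I) - 7*I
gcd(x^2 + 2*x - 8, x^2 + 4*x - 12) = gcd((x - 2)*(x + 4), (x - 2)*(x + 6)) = x - 2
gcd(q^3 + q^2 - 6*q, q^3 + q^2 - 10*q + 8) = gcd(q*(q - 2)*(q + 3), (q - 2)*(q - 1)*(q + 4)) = q - 2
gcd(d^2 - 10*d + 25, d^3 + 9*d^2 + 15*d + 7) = 1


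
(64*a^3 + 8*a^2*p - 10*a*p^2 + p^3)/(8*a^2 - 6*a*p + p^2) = (-16*a^2 - 6*a*p + p^2)/(-2*a + p)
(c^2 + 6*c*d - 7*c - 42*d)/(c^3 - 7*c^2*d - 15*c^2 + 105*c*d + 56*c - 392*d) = (c + 6*d)/(c^2 - 7*c*d - 8*c + 56*d)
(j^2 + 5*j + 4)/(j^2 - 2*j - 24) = (j + 1)/(j - 6)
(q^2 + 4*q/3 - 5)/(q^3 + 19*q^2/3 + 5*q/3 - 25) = 1/(q + 5)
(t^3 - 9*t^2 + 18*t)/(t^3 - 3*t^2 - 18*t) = (t - 3)/(t + 3)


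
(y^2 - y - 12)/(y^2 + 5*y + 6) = (y - 4)/(y + 2)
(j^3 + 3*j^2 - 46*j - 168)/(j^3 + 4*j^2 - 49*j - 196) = (j + 6)/(j + 7)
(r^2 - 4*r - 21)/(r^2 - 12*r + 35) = (r + 3)/(r - 5)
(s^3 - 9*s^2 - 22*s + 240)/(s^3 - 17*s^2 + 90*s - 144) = (s + 5)/(s - 3)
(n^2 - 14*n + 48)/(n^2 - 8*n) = (n - 6)/n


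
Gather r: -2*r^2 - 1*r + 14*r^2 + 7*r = 12*r^2 + 6*r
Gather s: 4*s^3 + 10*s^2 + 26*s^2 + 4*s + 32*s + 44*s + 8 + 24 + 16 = 4*s^3 + 36*s^2 + 80*s + 48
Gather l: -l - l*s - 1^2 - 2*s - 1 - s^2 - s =l*(-s - 1) - s^2 - 3*s - 2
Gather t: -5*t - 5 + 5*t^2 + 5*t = 5*t^2 - 5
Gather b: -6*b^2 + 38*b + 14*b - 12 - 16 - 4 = -6*b^2 + 52*b - 32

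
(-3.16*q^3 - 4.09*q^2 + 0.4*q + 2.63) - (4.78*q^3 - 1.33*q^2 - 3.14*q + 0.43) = -7.94*q^3 - 2.76*q^2 + 3.54*q + 2.2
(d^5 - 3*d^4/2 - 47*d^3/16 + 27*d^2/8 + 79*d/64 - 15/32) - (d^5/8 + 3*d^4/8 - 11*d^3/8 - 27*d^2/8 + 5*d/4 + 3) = 7*d^5/8 - 15*d^4/8 - 25*d^3/16 + 27*d^2/4 - d/64 - 111/32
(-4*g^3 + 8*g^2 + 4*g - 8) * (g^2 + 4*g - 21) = -4*g^5 - 8*g^4 + 120*g^3 - 160*g^2 - 116*g + 168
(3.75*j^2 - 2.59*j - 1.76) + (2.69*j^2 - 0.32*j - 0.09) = 6.44*j^2 - 2.91*j - 1.85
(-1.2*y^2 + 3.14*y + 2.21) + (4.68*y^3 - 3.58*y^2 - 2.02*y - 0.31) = 4.68*y^3 - 4.78*y^2 + 1.12*y + 1.9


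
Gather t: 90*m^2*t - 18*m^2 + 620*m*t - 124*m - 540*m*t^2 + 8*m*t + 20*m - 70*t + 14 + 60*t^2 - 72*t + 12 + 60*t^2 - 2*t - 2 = -18*m^2 - 104*m + t^2*(120 - 540*m) + t*(90*m^2 + 628*m - 144) + 24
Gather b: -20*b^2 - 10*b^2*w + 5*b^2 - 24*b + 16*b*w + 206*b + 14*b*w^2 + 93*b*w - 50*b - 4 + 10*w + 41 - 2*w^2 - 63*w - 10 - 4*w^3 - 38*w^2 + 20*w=b^2*(-10*w - 15) + b*(14*w^2 + 109*w + 132) - 4*w^3 - 40*w^2 - 33*w + 27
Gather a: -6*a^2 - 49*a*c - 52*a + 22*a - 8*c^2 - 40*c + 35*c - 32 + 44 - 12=-6*a^2 + a*(-49*c - 30) - 8*c^2 - 5*c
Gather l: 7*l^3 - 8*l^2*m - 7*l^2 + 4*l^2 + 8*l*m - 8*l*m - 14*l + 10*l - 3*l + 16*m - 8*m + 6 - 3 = 7*l^3 + l^2*(-8*m - 3) - 7*l + 8*m + 3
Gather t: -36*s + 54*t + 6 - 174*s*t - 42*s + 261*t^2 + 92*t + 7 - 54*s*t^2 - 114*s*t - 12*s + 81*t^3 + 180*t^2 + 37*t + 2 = -90*s + 81*t^3 + t^2*(441 - 54*s) + t*(183 - 288*s) + 15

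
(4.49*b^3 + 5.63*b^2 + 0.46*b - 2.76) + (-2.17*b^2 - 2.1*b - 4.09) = 4.49*b^3 + 3.46*b^2 - 1.64*b - 6.85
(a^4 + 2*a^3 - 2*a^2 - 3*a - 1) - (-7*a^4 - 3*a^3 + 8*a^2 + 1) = 8*a^4 + 5*a^3 - 10*a^2 - 3*a - 2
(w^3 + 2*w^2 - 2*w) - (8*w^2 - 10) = w^3 - 6*w^2 - 2*w + 10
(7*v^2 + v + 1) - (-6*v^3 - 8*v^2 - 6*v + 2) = 6*v^3 + 15*v^2 + 7*v - 1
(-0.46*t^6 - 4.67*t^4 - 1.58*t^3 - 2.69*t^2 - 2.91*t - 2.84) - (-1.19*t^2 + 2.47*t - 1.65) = -0.46*t^6 - 4.67*t^4 - 1.58*t^3 - 1.5*t^2 - 5.38*t - 1.19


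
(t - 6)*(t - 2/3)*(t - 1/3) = t^3 - 7*t^2 + 56*t/9 - 4/3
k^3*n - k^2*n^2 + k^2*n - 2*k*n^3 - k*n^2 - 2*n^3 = (k - 2*n)*(k + n)*(k*n + n)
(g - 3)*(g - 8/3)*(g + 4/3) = g^3 - 13*g^2/3 + 4*g/9 + 32/3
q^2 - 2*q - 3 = (q - 3)*(q + 1)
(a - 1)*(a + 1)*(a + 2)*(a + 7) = a^4 + 9*a^3 + 13*a^2 - 9*a - 14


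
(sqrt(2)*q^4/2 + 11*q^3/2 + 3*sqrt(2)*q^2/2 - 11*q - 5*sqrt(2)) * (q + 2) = sqrt(2)*q^5/2 + sqrt(2)*q^4 + 11*q^4/2 + 3*sqrt(2)*q^3/2 + 11*q^3 - 11*q^2 + 3*sqrt(2)*q^2 - 22*q - 5*sqrt(2)*q - 10*sqrt(2)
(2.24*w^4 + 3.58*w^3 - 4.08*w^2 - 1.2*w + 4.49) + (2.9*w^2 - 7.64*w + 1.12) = 2.24*w^4 + 3.58*w^3 - 1.18*w^2 - 8.84*w + 5.61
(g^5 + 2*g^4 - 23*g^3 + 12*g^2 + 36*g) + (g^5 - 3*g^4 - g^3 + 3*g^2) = 2*g^5 - g^4 - 24*g^3 + 15*g^2 + 36*g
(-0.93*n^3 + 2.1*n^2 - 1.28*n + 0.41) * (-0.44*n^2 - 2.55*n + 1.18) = 0.4092*n^5 + 1.4475*n^4 - 5.8892*n^3 + 5.5616*n^2 - 2.5559*n + 0.4838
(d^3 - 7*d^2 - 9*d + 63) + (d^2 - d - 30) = d^3 - 6*d^2 - 10*d + 33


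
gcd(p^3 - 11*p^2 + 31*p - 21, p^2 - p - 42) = p - 7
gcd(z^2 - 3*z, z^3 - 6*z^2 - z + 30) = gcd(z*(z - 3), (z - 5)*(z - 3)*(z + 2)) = z - 3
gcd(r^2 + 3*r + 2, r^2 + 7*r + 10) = r + 2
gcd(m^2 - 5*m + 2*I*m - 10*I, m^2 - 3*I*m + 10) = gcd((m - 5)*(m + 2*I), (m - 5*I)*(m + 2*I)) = m + 2*I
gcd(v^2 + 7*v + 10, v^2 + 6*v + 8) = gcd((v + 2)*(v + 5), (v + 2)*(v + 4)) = v + 2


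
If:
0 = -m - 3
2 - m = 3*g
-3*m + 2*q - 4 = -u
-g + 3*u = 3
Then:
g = 5/3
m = -3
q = -59/18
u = 14/9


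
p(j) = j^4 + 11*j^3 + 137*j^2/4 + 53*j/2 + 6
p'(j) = 4*j^3 + 33*j^2 + 137*j/2 + 53/2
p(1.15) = 100.25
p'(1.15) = 155.00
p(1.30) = 125.36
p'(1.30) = 180.11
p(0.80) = 55.16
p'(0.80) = 104.47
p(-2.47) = 20.96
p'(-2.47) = -1.64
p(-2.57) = 21.02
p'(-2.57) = 0.52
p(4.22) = 1871.57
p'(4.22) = 1203.85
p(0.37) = 21.07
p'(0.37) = 56.57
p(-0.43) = 0.10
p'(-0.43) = 2.83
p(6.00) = 5070.00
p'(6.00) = 2489.50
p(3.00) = 771.75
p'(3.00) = 637.00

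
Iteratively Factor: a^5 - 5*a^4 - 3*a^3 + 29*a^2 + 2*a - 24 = (a + 1)*(a^4 - 6*a^3 + 3*a^2 + 26*a - 24) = (a - 3)*(a + 1)*(a^3 - 3*a^2 - 6*a + 8) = (a - 3)*(a - 1)*(a + 1)*(a^2 - 2*a - 8) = (a - 4)*(a - 3)*(a - 1)*(a + 1)*(a + 2)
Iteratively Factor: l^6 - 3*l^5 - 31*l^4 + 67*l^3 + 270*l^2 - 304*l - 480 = (l - 5)*(l^5 + 2*l^4 - 21*l^3 - 38*l^2 + 80*l + 96) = (l - 5)*(l - 2)*(l^4 + 4*l^3 - 13*l^2 - 64*l - 48) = (l - 5)*(l - 2)*(l + 3)*(l^3 + l^2 - 16*l - 16) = (l - 5)*(l - 2)*(l + 1)*(l + 3)*(l^2 - 16) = (l - 5)*(l - 4)*(l - 2)*(l + 1)*(l + 3)*(l + 4)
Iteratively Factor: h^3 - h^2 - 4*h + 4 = (h - 2)*(h^2 + h - 2) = (h - 2)*(h + 2)*(h - 1)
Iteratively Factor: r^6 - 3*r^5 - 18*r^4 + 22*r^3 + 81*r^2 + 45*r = (r - 3)*(r^5 - 18*r^3 - 32*r^2 - 15*r) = (r - 3)*(r + 1)*(r^4 - r^3 - 17*r^2 - 15*r) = (r - 5)*(r - 3)*(r + 1)*(r^3 + 4*r^2 + 3*r) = (r - 5)*(r - 3)*(r + 1)*(r + 3)*(r^2 + r) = r*(r - 5)*(r - 3)*(r + 1)*(r + 3)*(r + 1)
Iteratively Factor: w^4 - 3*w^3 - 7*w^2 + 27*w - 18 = (w - 1)*(w^3 - 2*w^2 - 9*w + 18) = (w - 2)*(w - 1)*(w^2 - 9) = (w - 3)*(w - 2)*(w - 1)*(w + 3)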